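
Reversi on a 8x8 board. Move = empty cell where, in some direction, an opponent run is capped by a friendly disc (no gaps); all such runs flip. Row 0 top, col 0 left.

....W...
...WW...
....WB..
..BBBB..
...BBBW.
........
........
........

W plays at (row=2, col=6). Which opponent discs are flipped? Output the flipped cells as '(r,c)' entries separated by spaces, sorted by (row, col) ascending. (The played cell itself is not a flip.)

Dir NW: first cell '.' (not opp) -> no flip
Dir N: first cell '.' (not opp) -> no flip
Dir NE: first cell '.' (not opp) -> no flip
Dir W: opp run (2,5) capped by W -> flip
Dir E: first cell '.' (not opp) -> no flip
Dir SW: opp run (3,5) (4,4), next='.' -> no flip
Dir S: first cell '.' (not opp) -> no flip
Dir SE: first cell '.' (not opp) -> no flip

Answer: (2,5)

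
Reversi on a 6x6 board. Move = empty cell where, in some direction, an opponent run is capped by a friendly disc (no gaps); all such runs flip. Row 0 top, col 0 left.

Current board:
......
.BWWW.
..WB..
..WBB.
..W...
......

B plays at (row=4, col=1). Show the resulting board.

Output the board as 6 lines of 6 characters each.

Place B at (4,1); scan 8 dirs for brackets.
Dir NW: first cell '.' (not opp) -> no flip
Dir N: first cell '.' (not opp) -> no flip
Dir NE: opp run (3,2) capped by B -> flip
Dir W: first cell '.' (not opp) -> no flip
Dir E: opp run (4,2), next='.' -> no flip
Dir SW: first cell '.' (not opp) -> no flip
Dir S: first cell '.' (not opp) -> no flip
Dir SE: first cell '.' (not opp) -> no flip
All flips: (3,2)

Answer: ......
.BWWW.
..WB..
..BBB.
.BW...
......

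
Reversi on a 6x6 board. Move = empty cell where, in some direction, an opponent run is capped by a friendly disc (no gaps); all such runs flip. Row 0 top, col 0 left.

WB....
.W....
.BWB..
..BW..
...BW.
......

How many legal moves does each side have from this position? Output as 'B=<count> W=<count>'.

Answer: B=3 W=7

Derivation:
-- B to move --
(0,2): no bracket -> illegal
(1,0): no bracket -> illegal
(1,2): flips 1 -> legal
(1,3): no bracket -> illegal
(2,0): no bracket -> illegal
(2,4): no bracket -> illegal
(3,1): no bracket -> illegal
(3,4): flips 1 -> legal
(3,5): no bracket -> illegal
(4,2): no bracket -> illegal
(4,5): flips 1 -> legal
(5,3): no bracket -> illegal
(5,4): no bracket -> illegal
(5,5): no bracket -> illegal
B mobility = 3
-- W to move --
(0,2): flips 1 -> legal
(1,0): no bracket -> illegal
(1,2): no bracket -> illegal
(1,3): flips 1 -> legal
(1,4): no bracket -> illegal
(2,0): flips 1 -> legal
(2,4): flips 1 -> legal
(3,0): no bracket -> illegal
(3,1): flips 2 -> legal
(3,4): no bracket -> illegal
(4,1): no bracket -> illegal
(4,2): flips 2 -> legal
(5,2): no bracket -> illegal
(5,3): flips 1 -> legal
(5,4): no bracket -> illegal
W mobility = 7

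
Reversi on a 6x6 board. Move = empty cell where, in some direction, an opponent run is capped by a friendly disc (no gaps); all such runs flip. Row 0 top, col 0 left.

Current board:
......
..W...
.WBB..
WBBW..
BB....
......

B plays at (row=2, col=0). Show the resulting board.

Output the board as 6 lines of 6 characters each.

Answer: ......
..W...
BBBB..
BBBW..
BB....
......

Derivation:
Place B at (2,0); scan 8 dirs for brackets.
Dir NW: edge -> no flip
Dir N: first cell '.' (not opp) -> no flip
Dir NE: first cell '.' (not opp) -> no flip
Dir W: edge -> no flip
Dir E: opp run (2,1) capped by B -> flip
Dir SW: edge -> no flip
Dir S: opp run (3,0) capped by B -> flip
Dir SE: first cell 'B' (not opp) -> no flip
All flips: (2,1) (3,0)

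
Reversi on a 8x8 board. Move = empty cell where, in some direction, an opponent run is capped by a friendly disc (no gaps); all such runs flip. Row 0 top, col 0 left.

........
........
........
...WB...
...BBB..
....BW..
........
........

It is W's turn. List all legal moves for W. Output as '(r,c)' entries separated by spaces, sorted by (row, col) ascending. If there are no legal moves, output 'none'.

(2,3): no bracket -> illegal
(2,4): no bracket -> illegal
(2,5): no bracket -> illegal
(3,2): no bracket -> illegal
(3,5): flips 2 -> legal
(3,6): no bracket -> illegal
(4,2): no bracket -> illegal
(4,6): no bracket -> illegal
(5,2): no bracket -> illegal
(5,3): flips 2 -> legal
(5,6): no bracket -> illegal
(6,3): no bracket -> illegal
(6,4): no bracket -> illegal
(6,5): no bracket -> illegal

Answer: (3,5) (5,3)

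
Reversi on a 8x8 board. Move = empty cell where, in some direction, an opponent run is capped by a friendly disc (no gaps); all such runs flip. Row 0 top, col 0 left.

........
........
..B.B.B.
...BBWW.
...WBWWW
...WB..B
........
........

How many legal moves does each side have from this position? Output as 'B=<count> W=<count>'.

Answer: B=8 W=10

Derivation:
-- B to move --
(2,5): no bracket -> illegal
(2,7): flips 2 -> legal
(3,2): flips 1 -> legal
(3,7): flips 3 -> legal
(4,2): flips 1 -> legal
(5,2): flips 2 -> legal
(5,5): no bracket -> illegal
(5,6): flips 3 -> legal
(6,2): flips 1 -> legal
(6,3): flips 2 -> legal
(6,4): no bracket -> illegal
B mobility = 8
-- W to move --
(1,1): no bracket -> illegal
(1,2): no bracket -> illegal
(1,3): flips 1 -> legal
(1,4): no bracket -> illegal
(1,5): no bracket -> illegal
(1,6): flips 1 -> legal
(1,7): flips 1 -> legal
(2,1): no bracket -> illegal
(2,3): flips 2 -> legal
(2,5): flips 1 -> legal
(2,7): no bracket -> illegal
(3,1): no bracket -> illegal
(3,2): flips 2 -> legal
(3,7): no bracket -> illegal
(4,2): no bracket -> illegal
(5,5): flips 1 -> legal
(5,6): no bracket -> illegal
(6,3): flips 1 -> legal
(6,4): no bracket -> illegal
(6,5): flips 1 -> legal
(6,6): no bracket -> illegal
(6,7): flips 1 -> legal
W mobility = 10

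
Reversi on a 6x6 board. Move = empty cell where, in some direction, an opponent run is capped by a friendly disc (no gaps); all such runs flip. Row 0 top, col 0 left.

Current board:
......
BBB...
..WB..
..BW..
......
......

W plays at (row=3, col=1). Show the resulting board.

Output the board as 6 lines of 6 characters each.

Place W at (3,1); scan 8 dirs for brackets.
Dir NW: first cell '.' (not opp) -> no flip
Dir N: first cell '.' (not opp) -> no flip
Dir NE: first cell 'W' (not opp) -> no flip
Dir W: first cell '.' (not opp) -> no flip
Dir E: opp run (3,2) capped by W -> flip
Dir SW: first cell '.' (not opp) -> no flip
Dir S: first cell '.' (not opp) -> no flip
Dir SE: first cell '.' (not opp) -> no flip
All flips: (3,2)

Answer: ......
BBB...
..WB..
.WWW..
......
......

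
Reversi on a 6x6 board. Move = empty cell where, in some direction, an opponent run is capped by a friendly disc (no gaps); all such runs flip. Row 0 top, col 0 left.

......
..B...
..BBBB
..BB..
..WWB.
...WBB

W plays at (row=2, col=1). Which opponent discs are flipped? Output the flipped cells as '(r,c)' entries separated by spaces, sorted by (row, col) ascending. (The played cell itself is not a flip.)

Dir NW: first cell '.' (not opp) -> no flip
Dir N: first cell '.' (not opp) -> no flip
Dir NE: opp run (1,2), next='.' -> no flip
Dir W: first cell '.' (not opp) -> no flip
Dir E: opp run (2,2) (2,3) (2,4) (2,5), next=edge -> no flip
Dir SW: first cell '.' (not opp) -> no flip
Dir S: first cell '.' (not opp) -> no flip
Dir SE: opp run (3,2) capped by W -> flip

Answer: (3,2)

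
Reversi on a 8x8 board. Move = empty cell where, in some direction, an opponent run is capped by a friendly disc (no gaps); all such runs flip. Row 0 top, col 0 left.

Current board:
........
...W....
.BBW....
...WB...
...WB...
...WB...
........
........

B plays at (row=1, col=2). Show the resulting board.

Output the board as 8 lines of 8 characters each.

Answer: ........
..BW....
.BBB....
...WB...
...WB...
...WB...
........
........

Derivation:
Place B at (1,2); scan 8 dirs for brackets.
Dir NW: first cell '.' (not opp) -> no flip
Dir N: first cell '.' (not opp) -> no flip
Dir NE: first cell '.' (not opp) -> no flip
Dir W: first cell '.' (not opp) -> no flip
Dir E: opp run (1,3), next='.' -> no flip
Dir SW: first cell 'B' (not opp) -> no flip
Dir S: first cell 'B' (not opp) -> no flip
Dir SE: opp run (2,3) capped by B -> flip
All flips: (2,3)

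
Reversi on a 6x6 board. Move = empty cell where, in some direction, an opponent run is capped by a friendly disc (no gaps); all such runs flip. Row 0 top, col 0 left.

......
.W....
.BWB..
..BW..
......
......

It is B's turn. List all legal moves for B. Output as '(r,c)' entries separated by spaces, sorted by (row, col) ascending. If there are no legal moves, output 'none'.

Answer: (0,1) (1,2) (3,4) (4,3)

Derivation:
(0,0): no bracket -> illegal
(0,1): flips 1 -> legal
(0,2): no bracket -> illegal
(1,0): no bracket -> illegal
(1,2): flips 1 -> legal
(1,3): no bracket -> illegal
(2,0): no bracket -> illegal
(2,4): no bracket -> illegal
(3,1): no bracket -> illegal
(3,4): flips 1 -> legal
(4,2): no bracket -> illegal
(4,3): flips 1 -> legal
(4,4): no bracket -> illegal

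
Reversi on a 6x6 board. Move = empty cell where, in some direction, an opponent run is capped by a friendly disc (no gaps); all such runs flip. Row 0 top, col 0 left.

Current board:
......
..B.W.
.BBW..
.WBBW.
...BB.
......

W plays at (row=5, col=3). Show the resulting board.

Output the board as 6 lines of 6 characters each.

Answer: ......
..B.W.
.BBW..
.WBWW.
...WB.
...W..

Derivation:
Place W at (5,3); scan 8 dirs for brackets.
Dir NW: first cell '.' (not opp) -> no flip
Dir N: opp run (4,3) (3,3) capped by W -> flip
Dir NE: opp run (4,4), next='.' -> no flip
Dir W: first cell '.' (not opp) -> no flip
Dir E: first cell '.' (not opp) -> no flip
Dir SW: edge -> no flip
Dir S: edge -> no flip
Dir SE: edge -> no flip
All flips: (3,3) (4,3)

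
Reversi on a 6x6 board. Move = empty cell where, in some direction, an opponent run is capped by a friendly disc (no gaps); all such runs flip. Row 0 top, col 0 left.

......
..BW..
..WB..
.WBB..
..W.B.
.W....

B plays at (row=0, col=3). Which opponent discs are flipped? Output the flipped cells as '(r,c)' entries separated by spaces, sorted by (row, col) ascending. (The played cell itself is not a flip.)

Dir NW: edge -> no flip
Dir N: edge -> no flip
Dir NE: edge -> no flip
Dir W: first cell '.' (not opp) -> no flip
Dir E: first cell '.' (not opp) -> no flip
Dir SW: first cell 'B' (not opp) -> no flip
Dir S: opp run (1,3) capped by B -> flip
Dir SE: first cell '.' (not opp) -> no flip

Answer: (1,3)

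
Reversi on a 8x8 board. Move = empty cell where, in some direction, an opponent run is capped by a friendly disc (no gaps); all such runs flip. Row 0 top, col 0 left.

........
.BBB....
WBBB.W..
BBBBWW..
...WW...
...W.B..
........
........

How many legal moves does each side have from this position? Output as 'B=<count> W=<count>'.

Answer: B=5 W=9

Derivation:
-- B to move --
(1,0): flips 1 -> legal
(1,4): no bracket -> illegal
(1,5): no bracket -> illegal
(1,6): no bracket -> illegal
(2,4): no bracket -> illegal
(2,6): no bracket -> illegal
(3,6): flips 2 -> legal
(4,2): no bracket -> illegal
(4,5): flips 1 -> legal
(4,6): no bracket -> illegal
(5,2): no bracket -> illegal
(5,4): flips 1 -> legal
(6,2): no bracket -> illegal
(6,3): flips 2 -> legal
(6,4): no bracket -> illegal
B mobility = 5
-- W to move --
(0,0): flips 3 -> legal
(0,1): flips 2 -> legal
(0,2): flips 1 -> legal
(0,3): flips 3 -> legal
(0,4): no bracket -> illegal
(1,0): flips 2 -> legal
(1,4): no bracket -> illegal
(2,4): flips 3 -> legal
(4,0): flips 1 -> legal
(4,1): no bracket -> illegal
(4,2): flips 1 -> legal
(4,5): no bracket -> illegal
(4,6): no bracket -> illegal
(5,4): no bracket -> illegal
(5,6): no bracket -> illegal
(6,4): no bracket -> illegal
(6,5): no bracket -> illegal
(6,6): flips 1 -> legal
W mobility = 9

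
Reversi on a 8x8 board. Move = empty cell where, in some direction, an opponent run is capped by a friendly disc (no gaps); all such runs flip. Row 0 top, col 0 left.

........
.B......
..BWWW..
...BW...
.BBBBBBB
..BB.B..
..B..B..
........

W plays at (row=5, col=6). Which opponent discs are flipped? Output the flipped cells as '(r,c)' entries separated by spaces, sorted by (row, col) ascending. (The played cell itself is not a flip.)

Dir NW: opp run (4,5) capped by W -> flip
Dir N: opp run (4,6), next='.' -> no flip
Dir NE: opp run (4,7), next=edge -> no flip
Dir W: opp run (5,5), next='.' -> no flip
Dir E: first cell '.' (not opp) -> no flip
Dir SW: opp run (6,5), next='.' -> no flip
Dir S: first cell '.' (not opp) -> no flip
Dir SE: first cell '.' (not opp) -> no flip

Answer: (4,5)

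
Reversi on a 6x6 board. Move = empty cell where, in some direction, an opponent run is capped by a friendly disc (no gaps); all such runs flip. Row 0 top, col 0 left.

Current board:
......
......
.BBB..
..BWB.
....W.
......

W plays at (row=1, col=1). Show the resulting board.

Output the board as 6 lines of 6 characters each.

Answer: ......
.W....
.BWB..
..BWB.
....W.
......

Derivation:
Place W at (1,1); scan 8 dirs for brackets.
Dir NW: first cell '.' (not opp) -> no flip
Dir N: first cell '.' (not opp) -> no flip
Dir NE: first cell '.' (not opp) -> no flip
Dir W: first cell '.' (not opp) -> no flip
Dir E: first cell '.' (not opp) -> no flip
Dir SW: first cell '.' (not opp) -> no flip
Dir S: opp run (2,1), next='.' -> no flip
Dir SE: opp run (2,2) capped by W -> flip
All flips: (2,2)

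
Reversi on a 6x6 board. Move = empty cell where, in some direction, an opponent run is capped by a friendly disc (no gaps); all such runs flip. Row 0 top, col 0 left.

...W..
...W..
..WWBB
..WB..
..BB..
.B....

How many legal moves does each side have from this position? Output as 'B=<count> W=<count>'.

-- B to move --
(0,2): flips 1 -> legal
(0,4): no bracket -> illegal
(1,1): flips 1 -> legal
(1,2): flips 2 -> legal
(1,4): no bracket -> illegal
(2,1): flips 3 -> legal
(3,1): flips 1 -> legal
(3,4): no bracket -> illegal
(4,1): no bracket -> illegal
B mobility = 5
-- W to move --
(1,4): no bracket -> illegal
(1,5): no bracket -> illegal
(3,1): no bracket -> illegal
(3,4): flips 1 -> legal
(3,5): flips 1 -> legal
(4,0): no bracket -> illegal
(4,1): no bracket -> illegal
(4,4): flips 1 -> legal
(5,0): no bracket -> illegal
(5,2): flips 1 -> legal
(5,3): flips 2 -> legal
(5,4): flips 1 -> legal
W mobility = 6

Answer: B=5 W=6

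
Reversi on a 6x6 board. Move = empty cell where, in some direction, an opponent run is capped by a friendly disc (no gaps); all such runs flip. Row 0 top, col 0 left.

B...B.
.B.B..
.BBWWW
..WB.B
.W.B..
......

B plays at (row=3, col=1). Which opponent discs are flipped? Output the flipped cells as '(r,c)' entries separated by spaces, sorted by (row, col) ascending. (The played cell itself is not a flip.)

Dir NW: first cell '.' (not opp) -> no flip
Dir N: first cell 'B' (not opp) -> no flip
Dir NE: first cell 'B' (not opp) -> no flip
Dir W: first cell '.' (not opp) -> no flip
Dir E: opp run (3,2) capped by B -> flip
Dir SW: first cell '.' (not opp) -> no flip
Dir S: opp run (4,1), next='.' -> no flip
Dir SE: first cell '.' (not opp) -> no flip

Answer: (3,2)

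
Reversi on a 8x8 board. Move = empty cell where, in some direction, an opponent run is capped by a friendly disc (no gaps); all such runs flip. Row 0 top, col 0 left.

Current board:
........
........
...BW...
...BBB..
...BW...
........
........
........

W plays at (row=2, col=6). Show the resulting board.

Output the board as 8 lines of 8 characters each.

Place W at (2,6); scan 8 dirs for brackets.
Dir NW: first cell '.' (not opp) -> no flip
Dir N: first cell '.' (not opp) -> no flip
Dir NE: first cell '.' (not opp) -> no flip
Dir W: first cell '.' (not opp) -> no flip
Dir E: first cell '.' (not opp) -> no flip
Dir SW: opp run (3,5) capped by W -> flip
Dir S: first cell '.' (not opp) -> no flip
Dir SE: first cell '.' (not opp) -> no flip
All flips: (3,5)

Answer: ........
........
...BW.W.
...BBW..
...BW...
........
........
........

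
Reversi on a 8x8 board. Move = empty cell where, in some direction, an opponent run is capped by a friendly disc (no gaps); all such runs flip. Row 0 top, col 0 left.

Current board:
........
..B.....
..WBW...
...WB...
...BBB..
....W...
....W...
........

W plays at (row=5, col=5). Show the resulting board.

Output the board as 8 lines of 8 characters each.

Answer: ........
..B.....
..WBW...
...WB...
...BWB..
....WW..
....W...
........

Derivation:
Place W at (5,5); scan 8 dirs for brackets.
Dir NW: opp run (4,4) capped by W -> flip
Dir N: opp run (4,5), next='.' -> no flip
Dir NE: first cell '.' (not opp) -> no flip
Dir W: first cell 'W' (not opp) -> no flip
Dir E: first cell '.' (not opp) -> no flip
Dir SW: first cell 'W' (not opp) -> no flip
Dir S: first cell '.' (not opp) -> no flip
Dir SE: first cell '.' (not opp) -> no flip
All flips: (4,4)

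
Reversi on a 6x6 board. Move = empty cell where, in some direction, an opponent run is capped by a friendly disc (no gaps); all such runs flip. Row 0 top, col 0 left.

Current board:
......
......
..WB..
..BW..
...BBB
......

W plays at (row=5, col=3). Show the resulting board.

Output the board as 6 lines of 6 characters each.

Answer: ......
......
..WB..
..BW..
...WBB
...W..

Derivation:
Place W at (5,3); scan 8 dirs for brackets.
Dir NW: first cell '.' (not opp) -> no flip
Dir N: opp run (4,3) capped by W -> flip
Dir NE: opp run (4,4), next='.' -> no flip
Dir W: first cell '.' (not opp) -> no flip
Dir E: first cell '.' (not opp) -> no flip
Dir SW: edge -> no flip
Dir S: edge -> no flip
Dir SE: edge -> no flip
All flips: (4,3)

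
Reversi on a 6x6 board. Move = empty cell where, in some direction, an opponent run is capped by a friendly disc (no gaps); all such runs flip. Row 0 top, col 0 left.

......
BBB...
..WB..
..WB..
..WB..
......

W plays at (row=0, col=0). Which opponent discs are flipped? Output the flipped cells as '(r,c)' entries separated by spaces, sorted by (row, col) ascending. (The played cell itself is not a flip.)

Answer: (1,1)

Derivation:
Dir NW: edge -> no flip
Dir N: edge -> no flip
Dir NE: edge -> no flip
Dir W: edge -> no flip
Dir E: first cell '.' (not opp) -> no flip
Dir SW: edge -> no flip
Dir S: opp run (1,0), next='.' -> no flip
Dir SE: opp run (1,1) capped by W -> flip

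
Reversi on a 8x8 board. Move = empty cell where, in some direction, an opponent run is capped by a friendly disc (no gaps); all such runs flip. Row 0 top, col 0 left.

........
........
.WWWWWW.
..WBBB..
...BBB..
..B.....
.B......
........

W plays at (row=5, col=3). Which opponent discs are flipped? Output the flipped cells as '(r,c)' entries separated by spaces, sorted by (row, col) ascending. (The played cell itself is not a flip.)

Answer: (3,3) (3,5) (4,3) (4,4)

Derivation:
Dir NW: first cell '.' (not opp) -> no flip
Dir N: opp run (4,3) (3,3) capped by W -> flip
Dir NE: opp run (4,4) (3,5) capped by W -> flip
Dir W: opp run (5,2), next='.' -> no flip
Dir E: first cell '.' (not opp) -> no flip
Dir SW: first cell '.' (not opp) -> no flip
Dir S: first cell '.' (not opp) -> no flip
Dir SE: first cell '.' (not opp) -> no flip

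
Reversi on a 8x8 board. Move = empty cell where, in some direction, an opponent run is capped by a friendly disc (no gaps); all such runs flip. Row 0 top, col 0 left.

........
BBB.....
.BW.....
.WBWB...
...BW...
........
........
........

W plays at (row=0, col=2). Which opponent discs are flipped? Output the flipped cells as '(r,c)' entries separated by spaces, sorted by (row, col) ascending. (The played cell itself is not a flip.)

Answer: (1,2)

Derivation:
Dir NW: edge -> no flip
Dir N: edge -> no flip
Dir NE: edge -> no flip
Dir W: first cell '.' (not opp) -> no flip
Dir E: first cell '.' (not opp) -> no flip
Dir SW: opp run (1,1), next='.' -> no flip
Dir S: opp run (1,2) capped by W -> flip
Dir SE: first cell '.' (not opp) -> no flip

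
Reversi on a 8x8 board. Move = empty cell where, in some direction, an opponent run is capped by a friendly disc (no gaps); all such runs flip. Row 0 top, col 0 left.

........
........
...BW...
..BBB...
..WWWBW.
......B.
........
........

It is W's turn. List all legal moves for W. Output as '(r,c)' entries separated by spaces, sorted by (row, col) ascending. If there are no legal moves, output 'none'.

Answer: (1,3) (2,1) (2,2) (2,5) (6,6)

Derivation:
(1,2): no bracket -> illegal
(1,3): flips 2 -> legal
(1,4): no bracket -> illegal
(2,1): flips 1 -> legal
(2,2): flips 3 -> legal
(2,5): flips 1 -> legal
(3,1): no bracket -> illegal
(3,5): no bracket -> illegal
(3,6): no bracket -> illegal
(4,1): no bracket -> illegal
(4,7): no bracket -> illegal
(5,4): no bracket -> illegal
(5,5): no bracket -> illegal
(5,7): no bracket -> illegal
(6,5): no bracket -> illegal
(6,6): flips 1 -> legal
(6,7): no bracket -> illegal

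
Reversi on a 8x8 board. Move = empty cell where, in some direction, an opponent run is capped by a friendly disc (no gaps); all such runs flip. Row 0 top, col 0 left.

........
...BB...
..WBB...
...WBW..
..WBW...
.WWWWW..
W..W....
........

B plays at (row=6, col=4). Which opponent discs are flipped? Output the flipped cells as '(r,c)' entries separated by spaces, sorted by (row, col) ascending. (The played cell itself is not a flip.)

Dir NW: opp run (5,3) (4,2), next='.' -> no flip
Dir N: opp run (5,4) (4,4) capped by B -> flip
Dir NE: opp run (5,5), next='.' -> no flip
Dir W: opp run (6,3), next='.' -> no flip
Dir E: first cell '.' (not opp) -> no flip
Dir SW: first cell '.' (not opp) -> no flip
Dir S: first cell '.' (not opp) -> no flip
Dir SE: first cell '.' (not opp) -> no flip

Answer: (4,4) (5,4)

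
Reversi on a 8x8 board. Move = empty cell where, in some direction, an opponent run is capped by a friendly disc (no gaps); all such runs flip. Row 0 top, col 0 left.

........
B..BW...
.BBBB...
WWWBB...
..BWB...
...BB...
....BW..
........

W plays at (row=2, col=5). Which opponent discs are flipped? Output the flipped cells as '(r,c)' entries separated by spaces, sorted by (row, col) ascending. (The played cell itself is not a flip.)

Dir NW: first cell 'W' (not opp) -> no flip
Dir N: first cell '.' (not opp) -> no flip
Dir NE: first cell '.' (not opp) -> no flip
Dir W: opp run (2,4) (2,3) (2,2) (2,1), next='.' -> no flip
Dir E: first cell '.' (not opp) -> no flip
Dir SW: opp run (3,4) capped by W -> flip
Dir S: first cell '.' (not opp) -> no flip
Dir SE: first cell '.' (not opp) -> no flip

Answer: (3,4)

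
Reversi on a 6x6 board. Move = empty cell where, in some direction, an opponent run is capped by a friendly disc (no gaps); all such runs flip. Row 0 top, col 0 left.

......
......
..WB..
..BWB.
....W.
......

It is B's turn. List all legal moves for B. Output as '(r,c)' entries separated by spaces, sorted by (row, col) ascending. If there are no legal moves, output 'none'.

(1,1): no bracket -> illegal
(1,2): flips 1 -> legal
(1,3): no bracket -> illegal
(2,1): flips 1 -> legal
(2,4): no bracket -> illegal
(3,1): no bracket -> illegal
(3,5): no bracket -> illegal
(4,2): no bracket -> illegal
(4,3): flips 1 -> legal
(4,5): no bracket -> illegal
(5,3): no bracket -> illegal
(5,4): flips 1 -> legal
(5,5): no bracket -> illegal

Answer: (1,2) (2,1) (4,3) (5,4)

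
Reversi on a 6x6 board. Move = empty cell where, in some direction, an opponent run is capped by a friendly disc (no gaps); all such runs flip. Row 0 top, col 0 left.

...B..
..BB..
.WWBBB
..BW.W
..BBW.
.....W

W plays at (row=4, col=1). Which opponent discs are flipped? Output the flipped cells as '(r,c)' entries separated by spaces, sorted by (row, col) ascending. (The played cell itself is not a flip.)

Answer: (4,2) (4,3)

Derivation:
Dir NW: first cell '.' (not opp) -> no flip
Dir N: first cell '.' (not opp) -> no flip
Dir NE: opp run (3,2) (2,3), next='.' -> no flip
Dir W: first cell '.' (not opp) -> no flip
Dir E: opp run (4,2) (4,3) capped by W -> flip
Dir SW: first cell '.' (not opp) -> no flip
Dir S: first cell '.' (not opp) -> no flip
Dir SE: first cell '.' (not opp) -> no flip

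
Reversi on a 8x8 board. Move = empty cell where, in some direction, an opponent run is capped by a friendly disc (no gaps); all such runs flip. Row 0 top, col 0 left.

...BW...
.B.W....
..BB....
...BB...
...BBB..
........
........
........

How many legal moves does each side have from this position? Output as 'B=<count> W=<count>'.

-- B to move --
(0,2): no bracket -> illegal
(0,5): flips 1 -> legal
(1,2): no bracket -> illegal
(1,4): no bracket -> illegal
(1,5): no bracket -> illegal
(2,4): no bracket -> illegal
B mobility = 1
-- W to move --
(0,0): no bracket -> illegal
(0,1): no bracket -> illegal
(0,2): flips 1 -> legal
(1,0): no bracket -> illegal
(1,2): no bracket -> illegal
(1,4): no bracket -> illegal
(2,0): no bracket -> illegal
(2,1): no bracket -> illegal
(2,4): no bracket -> illegal
(2,5): no bracket -> illegal
(3,1): flips 1 -> legal
(3,2): no bracket -> illegal
(3,5): no bracket -> illegal
(3,6): no bracket -> illegal
(4,2): no bracket -> illegal
(4,6): no bracket -> illegal
(5,2): no bracket -> illegal
(5,3): flips 3 -> legal
(5,4): no bracket -> illegal
(5,5): no bracket -> illegal
(5,6): no bracket -> illegal
W mobility = 3

Answer: B=1 W=3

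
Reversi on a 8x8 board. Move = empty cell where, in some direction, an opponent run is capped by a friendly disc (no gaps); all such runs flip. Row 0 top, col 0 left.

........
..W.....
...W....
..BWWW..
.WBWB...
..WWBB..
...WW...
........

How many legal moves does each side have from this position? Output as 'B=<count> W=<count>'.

-- B to move --
(0,1): no bracket -> illegal
(0,2): no bracket -> illegal
(0,3): no bracket -> illegal
(1,1): no bracket -> illegal
(1,3): no bracket -> illegal
(1,4): flips 1 -> legal
(2,1): no bracket -> illegal
(2,2): flips 1 -> legal
(2,4): flips 2 -> legal
(2,5): no bracket -> illegal
(2,6): flips 1 -> legal
(3,0): no bracket -> illegal
(3,1): no bracket -> illegal
(3,6): flips 3 -> legal
(4,0): flips 1 -> legal
(4,5): no bracket -> illegal
(4,6): no bracket -> illegal
(5,0): flips 1 -> legal
(5,1): flips 2 -> legal
(6,1): no bracket -> illegal
(6,2): flips 2 -> legal
(6,5): no bracket -> illegal
(7,2): flips 1 -> legal
(7,3): flips 1 -> legal
(7,4): flips 1 -> legal
(7,5): flips 2 -> legal
B mobility = 13
-- W to move --
(2,1): flips 1 -> legal
(2,2): flips 2 -> legal
(3,1): flips 2 -> legal
(4,5): flips 2 -> legal
(4,6): flips 1 -> legal
(5,1): flips 1 -> legal
(5,6): flips 2 -> legal
(6,5): flips 1 -> legal
(6,6): flips 2 -> legal
W mobility = 9

Answer: B=13 W=9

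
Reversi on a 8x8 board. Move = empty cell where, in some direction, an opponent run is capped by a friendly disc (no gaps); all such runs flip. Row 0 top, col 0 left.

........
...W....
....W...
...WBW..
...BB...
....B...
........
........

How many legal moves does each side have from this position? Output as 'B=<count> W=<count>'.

Answer: B=6 W=3

Derivation:
-- B to move --
(0,2): no bracket -> illegal
(0,3): no bracket -> illegal
(0,4): no bracket -> illegal
(1,2): no bracket -> illegal
(1,4): flips 1 -> legal
(1,5): no bracket -> illegal
(2,2): flips 1 -> legal
(2,3): flips 1 -> legal
(2,5): no bracket -> illegal
(2,6): flips 1 -> legal
(3,2): flips 1 -> legal
(3,6): flips 1 -> legal
(4,2): no bracket -> illegal
(4,5): no bracket -> illegal
(4,6): no bracket -> illegal
B mobility = 6
-- W to move --
(2,3): no bracket -> illegal
(2,5): no bracket -> illegal
(3,2): no bracket -> illegal
(4,2): no bracket -> illegal
(4,5): no bracket -> illegal
(5,2): no bracket -> illegal
(5,3): flips 2 -> legal
(5,5): flips 1 -> legal
(6,3): no bracket -> illegal
(6,4): flips 3 -> legal
(6,5): no bracket -> illegal
W mobility = 3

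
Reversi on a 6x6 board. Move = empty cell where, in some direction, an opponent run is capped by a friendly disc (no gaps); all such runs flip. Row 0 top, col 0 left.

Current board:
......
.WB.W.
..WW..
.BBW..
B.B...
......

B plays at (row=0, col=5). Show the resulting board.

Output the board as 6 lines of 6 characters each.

Answer: .....B
.WB.B.
..WB..
.BBW..
B.B...
......

Derivation:
Place B at (0,5); scan 8 dirs for brackets.
Dir NW: edge -> no flip
Dir N: edge -> no flip
Dir NE: edge -> no flip
Dir W: first cell '.' (not opp) -> no flip
Dir E: edge -> no flip
Dir SW: opp run (1,4) (2,3) capped by B -> flip
Dir S: first cell '.' (not opp) -> no flip
Dir SE: edge -> no flip
All flips: (1,4) (2,3)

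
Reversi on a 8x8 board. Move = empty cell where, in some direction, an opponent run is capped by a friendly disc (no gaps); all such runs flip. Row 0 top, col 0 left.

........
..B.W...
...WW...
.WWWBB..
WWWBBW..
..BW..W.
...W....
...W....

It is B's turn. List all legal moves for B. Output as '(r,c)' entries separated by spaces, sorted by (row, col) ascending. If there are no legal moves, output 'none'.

Answer: (0,4) (1,3) (2,1) (2,2) (3,0) (4,6) (5,4) (5,5) (6,2) (6,7) (7,4)

Derivation:
(0,3): no bracket -> illegal
(0,4): flips 2 -> legal
(0,5): no bracket -> illegal
(1,3): flips 3 -> legal
(1,5): no bracket -> illegal
(2,0): no bracket -> illegal
(2,1): flips 1 -> legal
(2,2): flips 3 -> legal
(2,5): no bracket -> illegal
(3,0): flips 4 -> legal
(3,6): no bracket -> illegal
(4,6): flips 1 -> legal
(4,7): no bracket -> illegal
(5,0): no bracket -> illegal
(5,1): no bracket -> illegal
(5,4): flips 1 -> legal
(5,5): flips 1 -> legal
(5,7): no bracket -> illegal
(6,2): flips 1 -> legal
(6,4): no bracket -> illegal
(6,5): no bracket -> illegal
(6,6): no bracket -> illegal
(6,7): flips 2 -> legal
(7,2): no bracket -> illegal
(7,4): flips 1 -> legal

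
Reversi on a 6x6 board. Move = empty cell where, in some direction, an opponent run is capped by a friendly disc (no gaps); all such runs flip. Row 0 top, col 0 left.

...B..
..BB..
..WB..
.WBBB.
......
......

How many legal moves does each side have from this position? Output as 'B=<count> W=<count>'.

Answer: B=4 W=6

Derivation:
-- B to move --
(1,1): flips 1 -> legal
(2,0): no bracket -> illegal
(2,1): flips 1 -> legal
(3,0): flips 1 -> legal
(4,0): flips 2 -> legal
(4,1): no bracket -> illegal
(4,2): no bracket -> illegal
B mobility = 4
-- W to move --
(0,1): no bracket -> illegal
(0,2): flips 1 -> legal
(0,4): flips 1 -> legal
(1,1): no bracket -> illegal
(1,4): no bracket -> illegal
(2,1): no bracket -> illegal
(2,4): flips 1 -> legal
(2,5): no bracket -> illegal
(3,5): flips 3 -> legal
(4,1): no bracket -> illegal
(4,2): flips 1 -> legal
(4,3): no bracket -> illegal
(4,4): flips 1 -> legal
(4,5): no bracket -> illegal
W mobility = 6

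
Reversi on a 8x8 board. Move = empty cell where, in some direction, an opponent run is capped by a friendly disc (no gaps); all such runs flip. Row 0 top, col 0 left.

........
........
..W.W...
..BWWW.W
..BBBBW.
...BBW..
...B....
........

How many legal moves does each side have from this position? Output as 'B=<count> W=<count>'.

-- B to move --
(1,1): flips 2 -> legal
(1,2): flips 1 -> legal
(1,3): no bracket -> illegal
(1,4): flips 2 -> legal
(1,5): flips 2 -> legal
(2,1): no bracket -> illegal
(2,3): flips 2 -> legal
(2,5): flips 2 -> legal
(2,6): flips 1 -> legal
(2,7): no bracket -> illegal
(3,1): no bracket -> illegal
(3,6): flips 3 -> legal
(4,7): flips 1 -> legal
(5,6): flips 1 -> legal
(5,7): no bracket -> illegal
(6,4): no bracket -> illegal
(6,5): flips 1 -> legal
(6,6): flips 1 -> legal
B mobility = 12
-- W to move --
(2,1): no bracket -> illegal
(2,3): no bracket -> illegal
(3,1): flips 1 -> legal
(3,6): no bracket -> illegal
(4,1): flips 4 -> legal
(5,1): flips 1 -> legal
(5,2): flips 5 -> legal
(5,6): flips 1 -> legal
(6,2): flips 2 -> legal
(6,4): flips 2 -> legal
(6,5): no bracket -> illegal
(7,2): no bracket -> illegal
(7,3): flips 3 -> legal
(7,4): no bracket -> illegal
W mobility = 8

Answer: B=12 W=8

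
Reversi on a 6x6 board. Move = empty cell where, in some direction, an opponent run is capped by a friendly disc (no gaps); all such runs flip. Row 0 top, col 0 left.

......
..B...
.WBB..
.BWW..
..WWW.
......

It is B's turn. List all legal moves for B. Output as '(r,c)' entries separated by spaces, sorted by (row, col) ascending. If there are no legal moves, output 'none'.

Answer: (1,1) (2,0) (3,0) (3,4) (4,1) (5,2) (5,3) (5,5)

Derivation:
(1,0): no bracket -> illegal
(1,1): flips 1 -> legal
(2,0): flips 1 -> legal
(2,4): no bracket -> illegal
(3,0): flips 1 -> legal
(3,4): flips 2 -> legal
(3,5): no bracket -> illegal
(4,1): flips 1 -> legal
(4,5): no bracket -> illegal
(5,1): no bracket -> illegal
(5,2): flips 2 -> legal
(5,3): flips 3 -> legal
(5,4): no bracket -> illegal
(5,5): flips 2 -> legal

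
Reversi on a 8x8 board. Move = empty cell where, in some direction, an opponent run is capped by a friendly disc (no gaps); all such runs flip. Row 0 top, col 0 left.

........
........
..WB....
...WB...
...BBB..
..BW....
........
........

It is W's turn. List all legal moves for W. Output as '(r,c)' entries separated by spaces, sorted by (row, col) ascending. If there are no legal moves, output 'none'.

(1,2): no bracket -> illegal
(1,3): flips 1 -> legal
(1,4): no bracket -> illegal
(2,4): flips 1 -> legal
(2,5): no bracket -> illegal
(3,2): no bracket -> illegal
(3,5): flips 2 -> legal
(3,6): no bracket -> illegal
(4,1): no bracket -> illegal
(4,2): no bracket -> illegal
(4,6): no bracket -> illegal
(5,1): flips 1 -> legal
(5,4): no bracket -> illegal
(5,5): flips 1 -> legal
(5,6): no bracket -> illegal
(6,1): no bracket -> illegal
(6,2): no bracket -> illegal
(6,3): no bracket -> illegal

Answer: (1,3) (2,4) (3,5) (5,1) (5,5)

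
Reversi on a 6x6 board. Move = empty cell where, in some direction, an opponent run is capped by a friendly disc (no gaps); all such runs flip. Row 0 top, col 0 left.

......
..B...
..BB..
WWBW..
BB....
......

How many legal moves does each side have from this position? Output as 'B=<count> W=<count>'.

-- B to move --
(2,0): flips 1 -> legal
(2,1): flips 1 -> legal
(2,4): no bracket -> illegal
(3,4): flips 1 -> legal
(4,2): no bracket -> illegal
(4,3): flips 1 -> legal
(4,4): flips 1 -> legal
B mobility = 5
-- W to move --
(0,1): no bracket -> illegal
(0,2): no bracket -> illegal
(0,3): no bracket -> illegal
(1,1): flips 1 -> legal
(1,3): flips 2 -> legal
(1,4): no bracket -> illegal
(2,1): no bracket -> illegal
(2,4): no bracket -> illegal
(3,4): no bracket -> illegal
(4,2): no bracket -> illegal
(4,3): no bracket -> illegal
(5,0): flips 1 -> legal
(5,1): flips 1 -> legal
(5,2): flips 1 -> legal
W mobility = 5

Answer: B=5 W=5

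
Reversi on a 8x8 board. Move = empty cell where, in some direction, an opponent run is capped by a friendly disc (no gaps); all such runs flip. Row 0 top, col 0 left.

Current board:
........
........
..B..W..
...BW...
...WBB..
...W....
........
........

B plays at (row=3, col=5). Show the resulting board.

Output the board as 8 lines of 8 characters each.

Answer: ........
........
..B..W..
...BBB..
...WBB..
...W....
........
........

Derivation:
Place B at (3,5); scan 8 dirs for brackets.
Dir NW: first cell '.' (not opp) -> no flip
Dir N: opp run (2,5), next='.' -> no flip
Dir NE: first cell '.' (not opp) -> no flip
Dir W: opp run (3,4) capped by B -> flip
Dir E: first cell '.' (not opp) -> no flip
Dir SW: first cell 'B' (not opp) -> no flip
Dir S: first cell 'B' (not opp) -> no flip
Dir SE: first cell '.' (not opp) -> no flip
All flips: (3,4)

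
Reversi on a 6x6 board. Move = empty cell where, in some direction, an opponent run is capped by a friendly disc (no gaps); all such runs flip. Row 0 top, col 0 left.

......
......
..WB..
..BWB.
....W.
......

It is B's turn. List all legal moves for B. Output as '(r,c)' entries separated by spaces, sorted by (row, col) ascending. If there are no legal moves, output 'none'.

Answer: (1,2) (2,1) (4,3) (5,4)

Derivation:
(1,1): no bracket -> illegal
(1,2): flips 1 -> legal
(1,3): no bracket -> illegal
(2,1): flips 1 -> legal
(2,4): no bracket -> illegal
(3,1): no bracket -> illegal
(3,5): no bracket -> illegal
(4,2): no bracket -> illegal
(4,3): flips 1 -> legal
(4,5): no bracket -> illegal
(5,3): no bracket -> illegal
(5,4): flips 1 -> legal
(5,5): no bracket -> illegal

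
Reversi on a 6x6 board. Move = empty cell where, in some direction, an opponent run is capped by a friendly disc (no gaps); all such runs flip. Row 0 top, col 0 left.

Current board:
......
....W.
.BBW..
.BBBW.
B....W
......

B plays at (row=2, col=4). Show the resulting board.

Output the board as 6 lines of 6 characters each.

Answer: ......
....W.
.BBBB.
.BBBW.
B....W
......

Derivation:
Place B at (2,4); scan 8 dirs for brackets.
Dir NW: first cell '.' (not opp) -> no flip
Dir N: opp run (1,4), next='.' -> no flip
Dir NE: first cell '.' (not opp) -> no flip
Dir W: opp run (2,3) capped by B -> flip
Dir E: first cell '.' (not opp) -> no flip
Dir SW: first cell 'B' (not opp) -> no flip
Dir S: opp run (3,4), next='.' -> no flip
Dir SE: first cell '.' (not opp) -> no flip
All flips: (2,3)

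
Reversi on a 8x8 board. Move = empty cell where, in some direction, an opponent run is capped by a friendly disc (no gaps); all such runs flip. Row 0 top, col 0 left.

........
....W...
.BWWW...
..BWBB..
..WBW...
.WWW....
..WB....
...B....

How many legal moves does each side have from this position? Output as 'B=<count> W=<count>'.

-- B to move --
(0,3): no bracket -> illegal
(0,4): flips 2 -> legal
(0,5): flips 2 -> legal
(1,1): no bracket -> illegal
(1,2): flips 2 -> legal
(1,3): flips 3 -> legal
(1,5): no bracket -> illegal
(2,5): flips 3 -> legal
(3,1): no bracket -> illegal
(4,0): flips 2 -> legal
(4,1): flips 2 -> legal
(4,5): flips 1 -> legal
(5,0): no bracket -> illegal
(5,4): flips 1 -> legal
(5,5): no bracket -> illegal
(6,0): no bracket -> illegal
(6,1): flips 2 -> legal
(6,4): no bracket -> illegal
(7,1): flips 3 -> legal
(7,2): flips 3 -> legal
B mobility = 12
-- W to move --
(1,0): no bracket -> illegal
(1,1): no bracket -> illegal
(1,2): no bracket -> illegal
(2,0): flips 1 -> legal
(2,5): flips 2 -> legal
(2,6): flips 1 -> legal
(3,0): no bracket -> illegal
(3,1): flips 1 -> legal
(3,6): flips 2 -> legal
(4,1): flips 1 -> legal
(4,5): flips 1 -> legal
(4,6): flips 1 -> legal
(5,4): no bracket -> illegal
(6,4): flips 1 -> legal
(7,2): no bracket -> illegal
(7,4): flips 1 -> legal
W mobility = 10

Answer: B=12 W=10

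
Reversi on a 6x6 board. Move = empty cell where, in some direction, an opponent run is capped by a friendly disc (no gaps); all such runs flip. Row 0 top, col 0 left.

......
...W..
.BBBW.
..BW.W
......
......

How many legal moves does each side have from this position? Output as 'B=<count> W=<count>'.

Answer: B=6 W=3

Derivation:
-- B to move --
(0,2): no bracket -> illegal
(0,3): flips 1 -> legal
(0,4): flips 1 -> legal
(1,2): no bracket -> illegal
(1,4): no bracket -> illegal
(1,5): no bracket -> illegal
(2,5): flips 1 -> legal
(3,4): flips 1 -> legal
(4,2): no bracket -> illegal
(4,3): flips 1 -> legal
(4,4): flips 1 -> legal
(4,5): no bracket -> illegal
B mobility = 6
-- W to move --
(1,0): no bracket -> illegal
(1,1): flips 1 -> legal
(1,2): no bracket -> illegal
(1,4): no bracket -> illegal
(2,0): flips 3 -> legal
(3,0): no bracket -> illegal
(3,1): flips 2 -> legal
(3,4): no bracket -> illegal
(4,1): no bracket -> illegal
(4,2): no bracket -> illegal
(4,3): no bracket -> illegal
W mobility = 3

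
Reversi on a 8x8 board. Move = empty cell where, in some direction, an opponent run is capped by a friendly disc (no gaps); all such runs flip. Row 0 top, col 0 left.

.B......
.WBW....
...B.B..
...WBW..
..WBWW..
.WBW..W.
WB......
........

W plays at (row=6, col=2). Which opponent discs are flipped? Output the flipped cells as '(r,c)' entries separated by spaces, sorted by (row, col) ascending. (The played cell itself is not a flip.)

Dir NW: first cell 'W' (not opp) -> no flip
Dir N: opp run (5,2) capped by W -> flip
Dir NE: first cell 'W' (not opp) -> no flip
Dir W: opp run (6,1) capped by W -> flip
Dir E: first cell '.' (not opp) -> no flip
Dir SW: first cell '.' (not opp) -> no flip
Dir S: first cell '.' (not opp) -> no flip
Dir SE: first cell '.' (not opp) -> no flip

Answer: (5,2) (6,1)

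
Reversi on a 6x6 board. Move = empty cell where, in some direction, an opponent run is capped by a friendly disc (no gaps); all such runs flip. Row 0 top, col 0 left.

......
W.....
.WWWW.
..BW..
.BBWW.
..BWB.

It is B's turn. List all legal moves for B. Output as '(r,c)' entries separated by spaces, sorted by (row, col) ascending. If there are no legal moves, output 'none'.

Answer: (1,2) (1,4) (1,5) (3,4) (4,5)

Derivation:
(0,0): no bracket -> illegal
(0,1): no bracket -> illegal
(1,1): no bracket -> illegal
(1,2): flips 1 -> legal
(1,3): no bracket -> illegal
(1,4): flips 1 -> legal
(1,5): flips 2 -> legal
(2,0): no bracket -> illegal
(2,5): no bracket -> illegal
(3,0): no bracket -> illegal
(3,1): no bracket -> illegal
(3,4): flips 3 -> legal
(3,5): no bracket -> illegal
(4,5): flips 2 -> legal
(5,5): no bracket -> illegal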